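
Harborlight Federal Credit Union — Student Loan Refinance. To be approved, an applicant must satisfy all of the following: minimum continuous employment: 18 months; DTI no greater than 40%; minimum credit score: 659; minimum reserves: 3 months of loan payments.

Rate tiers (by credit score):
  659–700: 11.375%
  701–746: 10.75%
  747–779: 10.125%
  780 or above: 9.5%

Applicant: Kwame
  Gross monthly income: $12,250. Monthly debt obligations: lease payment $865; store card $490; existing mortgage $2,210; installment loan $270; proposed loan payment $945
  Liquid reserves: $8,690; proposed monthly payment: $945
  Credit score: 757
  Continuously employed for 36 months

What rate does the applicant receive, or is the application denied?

Credit score 757 ≥ 659 (meets minimum)
Reserves: 8,690 ÷ 945 = 9.2 months (meets 3-month minimum)
Employment 36 ≥ 18 months
Total monthly debts = (865 + 490 + 2,210 + 270 + 945) = 4,780. DTI: 4,780 ÷ 12,250 = 39%, within the 40% cap
All requirements met. Score 757 falls in the 747–779 tier → 10.125%.

Approved at 10.125%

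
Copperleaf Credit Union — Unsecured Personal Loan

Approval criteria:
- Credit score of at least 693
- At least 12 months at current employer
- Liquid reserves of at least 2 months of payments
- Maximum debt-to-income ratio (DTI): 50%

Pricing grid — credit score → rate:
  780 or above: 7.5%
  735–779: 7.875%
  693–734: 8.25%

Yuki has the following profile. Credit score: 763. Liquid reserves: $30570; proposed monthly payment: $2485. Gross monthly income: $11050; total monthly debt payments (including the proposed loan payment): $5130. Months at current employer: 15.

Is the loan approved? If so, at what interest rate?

Approved at 7.875%

Credit score 763 ≥ 693 (meets minimum)
DTI = 5,130/11,050 = 46.4% ≤ 50%
Reserves = 30,570/2,485 = 12.3 months ≥ 2
Employment 15 ≥ 12 months
All requirements met. Score 763 falls in the 735–779 tier → 7.875%.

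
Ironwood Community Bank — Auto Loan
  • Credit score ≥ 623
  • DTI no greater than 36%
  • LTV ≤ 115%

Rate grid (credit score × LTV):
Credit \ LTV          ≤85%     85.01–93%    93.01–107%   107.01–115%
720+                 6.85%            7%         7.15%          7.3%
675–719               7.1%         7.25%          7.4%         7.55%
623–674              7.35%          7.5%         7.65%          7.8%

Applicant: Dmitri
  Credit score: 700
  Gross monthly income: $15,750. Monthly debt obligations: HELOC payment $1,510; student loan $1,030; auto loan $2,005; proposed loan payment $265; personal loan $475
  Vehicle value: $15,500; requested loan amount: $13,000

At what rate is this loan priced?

Credit score 700 ≥ 623; Total monthly debts = (1,510 + 1,030 + 2,005 + 265 + 475) = 5,285. DTI = 5,285/15,750 = 33.6% ≤ 36%
LTV = 13,000/15,500 = 83.9% ≤ 115%
Score 700 is in the 675–719 band; LTV 83.9% is in the ≤85% band → 7.1%.

7.1%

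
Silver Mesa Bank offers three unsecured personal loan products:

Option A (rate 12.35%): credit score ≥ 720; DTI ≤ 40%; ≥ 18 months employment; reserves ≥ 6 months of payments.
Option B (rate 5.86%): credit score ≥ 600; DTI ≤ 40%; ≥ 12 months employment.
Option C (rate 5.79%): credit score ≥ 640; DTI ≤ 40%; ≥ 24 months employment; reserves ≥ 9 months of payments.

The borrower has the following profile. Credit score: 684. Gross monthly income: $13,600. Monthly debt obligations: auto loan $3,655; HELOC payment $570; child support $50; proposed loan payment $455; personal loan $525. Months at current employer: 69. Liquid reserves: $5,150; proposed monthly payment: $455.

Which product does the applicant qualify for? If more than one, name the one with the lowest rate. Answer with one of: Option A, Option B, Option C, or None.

Option C

Total debts = (3,655 + 570 + 50 + 455 + 525) = 5,255; DTI = 5,255/13,600 = 38.6%.
Reserves = 5,150/455 = 11.3 months.
Option A: score 684 < 720; DTI 38.6% ≤ 40%; employment 69 ≥ 18 mo; reserves 11.3 ≥ 6 mo → does not qualify.
Option B: score 684 ≥ 600; DTI 38.6% ≤ 40%; employment 69 ≥ 12 mo → qualifies.
Option C: score 684 ≥ 640; DTI 38.6% ≤ 40%; employment 69 ≥ 24 mo; reserves 11.3 ≥ 9 mo → qualifies.
Qualifying: Option B, Option C. Lowest rate is 5.79% → Option C.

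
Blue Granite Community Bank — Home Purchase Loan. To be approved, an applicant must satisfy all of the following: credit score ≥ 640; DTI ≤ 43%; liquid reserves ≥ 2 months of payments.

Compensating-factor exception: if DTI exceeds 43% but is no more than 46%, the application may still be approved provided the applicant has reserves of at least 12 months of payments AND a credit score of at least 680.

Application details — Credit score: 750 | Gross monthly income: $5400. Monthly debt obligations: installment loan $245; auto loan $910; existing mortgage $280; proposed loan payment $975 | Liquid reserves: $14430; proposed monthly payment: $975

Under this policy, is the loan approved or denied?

Credit score 750 ≥ 640 (meets base)
Total debts = (245 + 910 + 280 + 975) = 2,410. DTI = 2,410/5,400 = 44.6% > 43% — standard DTI limit exceeded.
Reserves: 14,430 ÷ 975 = 14.8 months (meets 2-month minimum)
DTI 44.6% is within the 43%–46% exception band; checking compensating factors.
Override check — reserves: 14.8 mo (ok); score: 750 (ok).
Both override conditions satisfied; DTI exception granted.

Approved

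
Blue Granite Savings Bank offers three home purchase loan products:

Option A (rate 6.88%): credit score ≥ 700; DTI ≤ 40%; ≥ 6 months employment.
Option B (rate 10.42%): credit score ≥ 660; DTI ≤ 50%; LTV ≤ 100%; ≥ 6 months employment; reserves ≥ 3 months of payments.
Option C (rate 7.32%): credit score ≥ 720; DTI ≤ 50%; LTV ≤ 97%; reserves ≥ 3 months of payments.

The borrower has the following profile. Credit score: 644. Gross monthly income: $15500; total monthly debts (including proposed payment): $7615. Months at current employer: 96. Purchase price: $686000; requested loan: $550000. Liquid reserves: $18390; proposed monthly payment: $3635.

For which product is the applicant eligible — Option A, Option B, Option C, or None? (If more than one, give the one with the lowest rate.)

None

DTI = 7,615/15,500 = 49.1%.
LTV = 550,000/686,000 = 80.2%.
Reserves = 18,390/3,635 = 5.1 months.
Option A: score 644 < 700; DTI 49.1% > 40%; employment 96 ≥ 6 mo → does not qualify.
Option B: score 644 < 660; DTI 49.1% ≤ 50%; LTV 80.2% ≤ 100%; employment 96 ≥ 6 mo; reserves 5.1 ≥ 3 mo → does not qualify.
Option C: score 644 < 720; DTI 49.1% ≤ 50%; LTV 80.2% ≤ 97%; reserves 5.1 ≥ 3 mo → does not qualify.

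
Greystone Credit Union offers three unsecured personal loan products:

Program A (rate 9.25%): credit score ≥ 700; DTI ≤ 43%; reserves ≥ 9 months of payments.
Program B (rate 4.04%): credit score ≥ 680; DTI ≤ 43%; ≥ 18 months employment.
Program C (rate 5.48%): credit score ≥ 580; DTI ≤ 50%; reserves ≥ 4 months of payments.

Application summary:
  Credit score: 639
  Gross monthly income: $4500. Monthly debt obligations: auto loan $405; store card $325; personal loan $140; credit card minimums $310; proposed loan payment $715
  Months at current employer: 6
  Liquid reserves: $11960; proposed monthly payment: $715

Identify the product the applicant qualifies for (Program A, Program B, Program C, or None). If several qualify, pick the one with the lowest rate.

Program C

Total debts = (405 + 325 + 140 + 310 + 715) = 1,895; DTI = 1,895/4,500 = 42.1%.
Reserves = 11,960/715 = 16.7 months.
Program A: score 639 < 700; DTI 42.1% ≤ 43%; reserves 16.7 ≥ 9 mo → does not qualify.
Program B: score 639 < 680; DTI 42.1% ≤ 43%; employment 6 < 18 mo → does not qualify.
Program C: score 639 ≥ 580; DTI 42.1% ≤ 50%; reserves 16.7 ≥ 4 mo → qualifies.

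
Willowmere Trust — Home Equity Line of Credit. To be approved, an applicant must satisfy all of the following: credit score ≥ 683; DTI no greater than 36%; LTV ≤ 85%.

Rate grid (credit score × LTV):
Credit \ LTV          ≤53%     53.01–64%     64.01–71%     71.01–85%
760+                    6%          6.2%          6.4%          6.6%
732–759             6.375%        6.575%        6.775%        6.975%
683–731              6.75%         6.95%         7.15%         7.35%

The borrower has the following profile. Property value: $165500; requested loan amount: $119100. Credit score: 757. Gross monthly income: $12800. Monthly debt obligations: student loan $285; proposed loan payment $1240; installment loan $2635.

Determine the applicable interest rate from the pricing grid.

6.975%

Credit score 757 ≥ 683; Total monthly debts = (285 + 1,240 + 2,635) = 4,160. Debt-to-income = 4,160/12,800 = 32.5% — meets 36% limit
LTV = 119,100/165,500 = 72% ≤ 85%
Row: 757 falls in 732–759. Column: 72% falls in 71.01–85%. Rate = 6.975%.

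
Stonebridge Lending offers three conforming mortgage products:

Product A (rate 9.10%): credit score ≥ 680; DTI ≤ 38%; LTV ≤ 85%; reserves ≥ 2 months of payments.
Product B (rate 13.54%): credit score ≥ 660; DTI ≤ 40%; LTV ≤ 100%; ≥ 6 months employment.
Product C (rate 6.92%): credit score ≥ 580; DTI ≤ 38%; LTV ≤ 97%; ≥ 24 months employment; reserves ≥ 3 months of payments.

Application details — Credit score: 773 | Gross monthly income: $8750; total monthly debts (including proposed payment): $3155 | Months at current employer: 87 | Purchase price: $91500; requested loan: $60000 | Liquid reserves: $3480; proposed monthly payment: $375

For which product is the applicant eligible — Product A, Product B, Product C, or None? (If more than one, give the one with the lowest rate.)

DTI = 3,155/8,750 = 36.1%.
LTV = 60,000/91,500 = 65.6%.
Reserves = 3,480/375 = 9.3 months.
Product A: score 773 ≥ 680; DTI 36.1% ≤ 38%; LTV 65.6% ≤ 85%; reserves 9.3 ≥ 2 mo → qualifies.
Product B: score 773 ≥ 660; DTI 36.1% ≤ 40%; LTV 65.6% ≤ 100%; employment 87 ≥ 6 mo → qualifies.
Product C: score 773 ≥ 580; DTI 36.1% ≤ 38%; LTV 65.6% ≤ 97%; employment 87 ≥ 24 mo; reserves 9.3 ≥ 3 mo → qualifies.
Qualifying: Product A, Product B, Product C. Lowest rate is 6.92% → Product C.

Product C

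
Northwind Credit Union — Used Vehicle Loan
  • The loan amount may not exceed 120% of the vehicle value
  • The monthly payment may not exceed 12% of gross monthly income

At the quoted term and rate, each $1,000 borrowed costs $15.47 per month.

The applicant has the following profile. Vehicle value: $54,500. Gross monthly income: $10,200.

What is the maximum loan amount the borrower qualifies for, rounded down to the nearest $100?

Payment cap: 12% × $10,200 = $1,224/month.
At $15.47 per $1,000, that supports 1,224/15.47 × 1,000 ≈ $79,120 → $79,100.
LTV cap: 120% × $54,500 = $65,400 → $65,400.
Binding constraint: loan-to-value.

$65,400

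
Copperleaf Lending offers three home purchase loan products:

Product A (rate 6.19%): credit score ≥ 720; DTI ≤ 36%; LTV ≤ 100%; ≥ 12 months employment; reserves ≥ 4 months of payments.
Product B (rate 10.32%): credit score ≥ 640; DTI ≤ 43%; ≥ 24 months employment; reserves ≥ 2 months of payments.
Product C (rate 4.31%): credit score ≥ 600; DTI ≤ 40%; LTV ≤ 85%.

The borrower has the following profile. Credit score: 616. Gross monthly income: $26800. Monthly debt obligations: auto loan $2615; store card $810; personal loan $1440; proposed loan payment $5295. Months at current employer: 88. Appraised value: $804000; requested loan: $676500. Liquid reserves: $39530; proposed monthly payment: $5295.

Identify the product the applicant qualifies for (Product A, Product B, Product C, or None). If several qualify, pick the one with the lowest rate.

Total debts = (2,615 + 810 + 1,440 + 5,295) = 10,160; DTI = 10,160/26,800 = 37.9%.
LTV = 676,500/804,000 = 84.1%.
Reserves = 39,530/5,295 = 7.5 months.
Product A: score 616 < 720; DTI 37.9% > 36%; LTV 84.1% ≤ 100%; employment 88 ≥ 12 mo; reserves 7.5 ≥ 4 mo → does not qualify.
Product B: score 616 < 640; DTI 37.9% ≤ 43%; employment 88 ≥ 24 mo; reserves 7.5 ≥ 2 mo → does not qualify.
Product C: score 616 ≥ 600; DTI 37.9% ≤ 40%; LTV 84.1% ≤ 85% → qualifies.

Product C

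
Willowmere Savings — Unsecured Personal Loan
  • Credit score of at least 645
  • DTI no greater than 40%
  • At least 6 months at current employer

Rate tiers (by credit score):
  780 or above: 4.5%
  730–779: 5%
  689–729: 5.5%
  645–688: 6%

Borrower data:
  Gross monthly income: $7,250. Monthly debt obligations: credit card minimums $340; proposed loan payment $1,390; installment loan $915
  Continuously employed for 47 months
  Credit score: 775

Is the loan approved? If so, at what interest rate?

Credit score 775 ≥ 645 (meets minimum)
Total monthly debts = (340 + 1,390 + 915) = 2,645. Debt-to-income = 2,645/7,250 = 36.5% — meets 40% limit
Employment 47 ≥ 6 months
All requirements met. Score 775 falls in the 730–779 tier → 5%.

Approved at 5%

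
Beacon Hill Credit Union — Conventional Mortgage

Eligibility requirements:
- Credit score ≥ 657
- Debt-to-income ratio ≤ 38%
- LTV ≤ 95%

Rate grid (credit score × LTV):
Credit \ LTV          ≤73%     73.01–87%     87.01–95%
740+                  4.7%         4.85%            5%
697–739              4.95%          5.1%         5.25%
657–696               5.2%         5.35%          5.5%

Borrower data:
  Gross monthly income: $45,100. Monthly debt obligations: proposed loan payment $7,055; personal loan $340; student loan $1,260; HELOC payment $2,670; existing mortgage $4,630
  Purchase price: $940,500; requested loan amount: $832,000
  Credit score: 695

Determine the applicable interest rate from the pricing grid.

5.5%

Credit score 695 ≥ 657; Total monthly debts = (7,055 + 340 + 1,260 + 2,670 + 4,630) = 15,955. Debt-to-income = 15,955/45,100 = 35.4% — meets 38% limit
LTV = 832,000/940,500 = 88.5% ≤ 95%
Row: 695 falls in 657–696. Column: 88.5% falls in 87.01–95%. Rate = 5.5%.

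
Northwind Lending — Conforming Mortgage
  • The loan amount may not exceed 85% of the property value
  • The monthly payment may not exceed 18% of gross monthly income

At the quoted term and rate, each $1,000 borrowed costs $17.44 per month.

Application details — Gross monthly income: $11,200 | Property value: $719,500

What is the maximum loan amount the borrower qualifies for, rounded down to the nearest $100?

Payment cap: 18% × $11,200 = $2,016/month.
At $17.44 per $1,000, that supports 2,016/17.44 × 1,000 ≈ $115,596 → $115,500.
LTV cap: 85% × $719,500 = $611,575 → $611,500.
Binding constraint: payment-to-income.

$115,500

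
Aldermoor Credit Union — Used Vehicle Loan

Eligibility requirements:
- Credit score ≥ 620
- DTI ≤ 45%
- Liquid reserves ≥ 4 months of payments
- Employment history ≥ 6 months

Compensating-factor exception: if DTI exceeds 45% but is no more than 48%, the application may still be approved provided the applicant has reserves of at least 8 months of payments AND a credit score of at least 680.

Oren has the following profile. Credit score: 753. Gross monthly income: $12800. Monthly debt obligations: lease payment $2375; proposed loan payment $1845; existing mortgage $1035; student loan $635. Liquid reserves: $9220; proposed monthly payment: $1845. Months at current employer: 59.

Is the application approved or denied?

Credit score 753 ≥ 620 (meets base)
Total debts = (2,375 + 1,845 + 1,035 + 635) = 5,890. DTI: 5,890 ÷ 12,800 = 46%, over the 45% base limit.
Reserves: 9,220 ÷ 1,845 = 5.0 months (meets 4-month minimum)
Employment 59 ≥ 6 months
DTI 46% is within the 45%–48% exception band; checking compensating factors.
Override check — reserves: 5.0 mo (short of 8); score: 753 (ok).
Override conditions not both satisfied; exception does not apply.

Denied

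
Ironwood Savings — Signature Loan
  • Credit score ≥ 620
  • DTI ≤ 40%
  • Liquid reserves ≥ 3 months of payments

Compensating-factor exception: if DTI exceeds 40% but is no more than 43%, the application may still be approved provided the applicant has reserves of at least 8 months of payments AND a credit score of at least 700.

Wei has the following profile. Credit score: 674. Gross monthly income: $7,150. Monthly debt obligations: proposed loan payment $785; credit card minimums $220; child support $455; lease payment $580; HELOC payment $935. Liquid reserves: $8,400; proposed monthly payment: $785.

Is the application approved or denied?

Denied

Credit score 674 ≥ 620 (meets base)
Total debts = (785 + 220 + 455 + 580 + 935) = 2,975. DTI: 2,975 ÷ 7,150 = 41.6%, over the 40% base limit.
Liquid reserves cover 8,400/785 = 10.7 months — ≥ 3 required
41.6% falls in the override range (40%–43%), so the compensating-factor test applies.
Override check — reserves: 10.7 mo (ok); score: 674 (below 700).
Compensating-factor requirement not fully met.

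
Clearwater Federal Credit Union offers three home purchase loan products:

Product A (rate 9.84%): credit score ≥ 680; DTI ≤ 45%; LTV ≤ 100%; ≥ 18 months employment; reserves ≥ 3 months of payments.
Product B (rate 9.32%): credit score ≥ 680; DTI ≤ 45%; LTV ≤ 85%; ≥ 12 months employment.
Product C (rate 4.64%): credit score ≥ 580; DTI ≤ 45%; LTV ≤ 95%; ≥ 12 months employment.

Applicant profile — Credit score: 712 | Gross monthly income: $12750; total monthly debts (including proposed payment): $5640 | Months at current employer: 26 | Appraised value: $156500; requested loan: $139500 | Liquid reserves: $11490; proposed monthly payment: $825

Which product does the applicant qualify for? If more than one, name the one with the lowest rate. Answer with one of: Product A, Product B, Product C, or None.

Product C

DTI = 5,640/12,750 = 44.2%.
LTV = 139,500/156,500 = 89.1%.
Reserves = 11,490/825 = 13.9 months.
Product A: score 712 ≥ 680; DTI 44.2% ≤ 45%; LTV 89.1% ≤ 100%; employment 26 ≥ 18 mo; reserves 13.9 ≥ 3 mo → qualifies.
Product B: score 712 ≥ 680; DTI 44.2% ≤ 45%; LTV 89.1% > 85%; employment 26 ≥ 12 mo → does not qualify.
Product C: score 712 ≥ 580; DTI 44.2% ≤ 45%; LTV 89.1% ≤ 95%; employment 26 ≥ 12 mo → qualifies.
Qualifying: Product A, Product C. Lowest rate is 4.64% → Product C.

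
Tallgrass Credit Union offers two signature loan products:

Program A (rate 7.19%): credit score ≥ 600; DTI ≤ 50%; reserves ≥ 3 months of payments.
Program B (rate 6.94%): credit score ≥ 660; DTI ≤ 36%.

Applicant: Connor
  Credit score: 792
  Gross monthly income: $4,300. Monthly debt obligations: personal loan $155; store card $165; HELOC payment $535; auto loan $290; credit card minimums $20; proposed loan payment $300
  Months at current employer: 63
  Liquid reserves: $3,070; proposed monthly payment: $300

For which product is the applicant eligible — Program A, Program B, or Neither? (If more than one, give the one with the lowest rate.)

Program B

Total debts = (155 + 165 + 535 + 290 + 20 + 300) = 1,465; DTI = 1,465/4,300 = 34.1%.
Reserves = 3,070/300 = 10.2 months.
Program A: score 792 ≥ 600; DTI 34.1% ≤ 50%; reserves 10.2 ≥ 3 mo → qualifies.
Program B: score 792 ≥ 660; DTI 34.1% ≤ 36% → qualifies.
Qualifying: Program A, Program B. Lowest rate is 6.94% → Program B.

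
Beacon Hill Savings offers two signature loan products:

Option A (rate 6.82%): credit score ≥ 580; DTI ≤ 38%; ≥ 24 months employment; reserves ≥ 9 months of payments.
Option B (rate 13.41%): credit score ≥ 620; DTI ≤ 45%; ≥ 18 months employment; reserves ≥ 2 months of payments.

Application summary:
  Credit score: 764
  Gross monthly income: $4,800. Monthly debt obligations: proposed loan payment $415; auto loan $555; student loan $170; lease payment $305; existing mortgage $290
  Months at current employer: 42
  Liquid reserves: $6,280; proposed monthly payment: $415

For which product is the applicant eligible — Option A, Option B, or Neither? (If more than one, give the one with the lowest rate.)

Option A

Total debts = (415 + 555 + 170 + 305 + 290) = 1,735; DTI = 1,735/4,800 = 36.1%.
Reserves = 6,280/415 = 15.1 months.
Option A: score 764 ≥ 580; DTI 36.1% ≤ 38%; employment 42 ≥ 24 mo; reserves 15.1 ≥ 9 mo → qualifies.
Option B: score 764 ≥ 620; DTI 36.1% ≤ 45%; employment 42 ≥ 18 mo; reserves 15.1 ≥ 2 mo → qualifies.
Qualifying: Option A, Option B. Lowest rate is 6.82% → Option A.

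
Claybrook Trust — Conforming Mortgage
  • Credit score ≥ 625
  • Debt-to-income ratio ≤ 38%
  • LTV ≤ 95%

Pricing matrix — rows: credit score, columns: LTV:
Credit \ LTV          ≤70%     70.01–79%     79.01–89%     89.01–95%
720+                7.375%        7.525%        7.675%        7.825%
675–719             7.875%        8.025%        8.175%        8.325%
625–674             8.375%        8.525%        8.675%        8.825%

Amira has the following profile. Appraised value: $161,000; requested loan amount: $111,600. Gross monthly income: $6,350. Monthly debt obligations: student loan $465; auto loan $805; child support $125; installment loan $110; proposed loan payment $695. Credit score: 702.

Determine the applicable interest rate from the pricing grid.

7.875%

Credit score 702 ≥ 625; Total monthly debts = (465 + 805 + 125 + 110 + 695) = 2,200. DTI: 2,200 ÷ 6,350 = 34.6%, within the 38% cap
Loan-to-value = 111,600/161,000 = 69.3% — pass (95% max)
Credit 702 → row 675–719; LTV 69.3% → column ≤70%. Grid cell → 7.875%.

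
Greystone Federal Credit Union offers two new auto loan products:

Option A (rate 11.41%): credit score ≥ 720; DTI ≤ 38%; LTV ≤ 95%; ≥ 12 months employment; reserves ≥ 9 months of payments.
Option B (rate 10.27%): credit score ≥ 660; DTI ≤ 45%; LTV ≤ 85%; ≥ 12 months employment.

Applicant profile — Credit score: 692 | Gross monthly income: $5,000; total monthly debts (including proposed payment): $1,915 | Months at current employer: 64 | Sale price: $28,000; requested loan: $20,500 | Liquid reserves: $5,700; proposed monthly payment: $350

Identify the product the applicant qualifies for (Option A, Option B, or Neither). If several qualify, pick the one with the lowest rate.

DTI = 1,915/5,000 = 38.3%.
LTV = 20,500/28,000 = 73.2%.
Reserves = 5,700/350 = 16.3 months.
Option A: score 692 < 720; DTI 38.3% > 38%; LTV 73.2% ≤ 95%; employment 64 ≥ 12 mo; reserves 16.3 ≥ 9 mo → does not qualify.
Option B: score 692 ≥ 660; DTI 38.3% ≤ 45%; LTV 73.2% ≤ 85%; employment 64 ≥ 12 mo → qualifies.

Option B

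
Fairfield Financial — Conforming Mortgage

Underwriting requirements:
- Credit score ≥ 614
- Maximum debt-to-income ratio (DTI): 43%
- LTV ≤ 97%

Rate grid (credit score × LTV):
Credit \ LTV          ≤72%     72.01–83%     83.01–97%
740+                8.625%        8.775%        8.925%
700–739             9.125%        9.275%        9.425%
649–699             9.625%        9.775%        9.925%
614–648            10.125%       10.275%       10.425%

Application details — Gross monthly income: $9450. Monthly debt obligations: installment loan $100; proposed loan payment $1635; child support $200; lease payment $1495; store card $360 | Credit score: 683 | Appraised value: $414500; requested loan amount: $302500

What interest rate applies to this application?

Credit score 683 ≥ 614; Total monthly debts = (100 + 1,635 + 200 + 1,495 + 360) = 3,790. DTI = 3,790/9,450 = 40.1% ≤ 43%
Loan-to-value = 302,500/414,500 = 73% — pass (97% max)
Credit 683 → row 649–699; LTV 73% → column 72.01–83%. Grid cell → 9.775%.

9.775%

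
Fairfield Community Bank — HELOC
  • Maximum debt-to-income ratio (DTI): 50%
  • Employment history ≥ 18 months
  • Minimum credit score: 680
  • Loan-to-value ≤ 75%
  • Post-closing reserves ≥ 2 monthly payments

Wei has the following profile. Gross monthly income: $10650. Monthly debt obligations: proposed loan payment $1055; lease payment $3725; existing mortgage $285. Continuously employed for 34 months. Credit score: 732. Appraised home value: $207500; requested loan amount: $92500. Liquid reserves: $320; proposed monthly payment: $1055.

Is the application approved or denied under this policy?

Total monthly debts = (1,055 + 3,725 + 285) = 5,065. DTI = 5,065/10,650 = 47.6% ≤ 50%
Employment 34 ≥ 18 months
Credit score 732 ≥ 680 (meets)
LTV = 92,500/207,500 = 44.6% ≤ 75%
Liquid reserves cover 320/1,055 = 0.3 months — < 2 required
Fails on reserves.

Denied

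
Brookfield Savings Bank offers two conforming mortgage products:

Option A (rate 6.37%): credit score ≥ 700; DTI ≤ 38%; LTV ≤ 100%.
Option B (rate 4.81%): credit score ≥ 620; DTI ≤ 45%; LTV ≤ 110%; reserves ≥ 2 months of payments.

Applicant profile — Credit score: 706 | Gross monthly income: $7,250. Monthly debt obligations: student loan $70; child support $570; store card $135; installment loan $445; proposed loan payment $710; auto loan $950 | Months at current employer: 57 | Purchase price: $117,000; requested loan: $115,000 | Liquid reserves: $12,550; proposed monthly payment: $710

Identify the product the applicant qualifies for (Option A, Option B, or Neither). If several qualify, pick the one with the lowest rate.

Total debts = (70 + 570 + 135 + 445 + 710 + 950) = 2,880; DTI = 2,880/7,250 = 39.7%.
LTV = 115,000/117,000 = 98.3%.
Reserves = 12,550/710 = 17.7 months.
Option A: score 706 ≥ 700; DTI 39.7% > 38%; LTV 98.3% ≤ 100% → does not qualify.
Option B: score 706 ≥ 620; DTI 39.7% ≤ 45%; LTV 98.3% ≤ 110%; reserves 17.7 ≥ 2 mo → qualifies.

Option B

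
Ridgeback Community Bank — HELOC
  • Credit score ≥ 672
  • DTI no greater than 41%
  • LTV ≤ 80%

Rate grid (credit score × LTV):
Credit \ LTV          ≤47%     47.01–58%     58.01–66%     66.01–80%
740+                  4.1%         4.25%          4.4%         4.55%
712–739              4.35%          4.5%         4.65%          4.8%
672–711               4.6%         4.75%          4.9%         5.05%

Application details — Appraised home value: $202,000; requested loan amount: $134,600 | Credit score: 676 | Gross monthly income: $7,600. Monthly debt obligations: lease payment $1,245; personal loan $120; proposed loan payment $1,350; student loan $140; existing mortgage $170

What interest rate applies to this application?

Credit score 676 ≥ 672; Total monthly debts = (1,245 + 120 + 1,350 + 140 + 170) = 3,025. DTI = 3,025/7,600 = 39.8% ≤ 41%
LTV = 134,600/202,000 = 66.6% ≤ 80%
Score 676 is in the 672–711 band; LTV 66.6% is in the 66.01–80% band → 5.05%.

5.05%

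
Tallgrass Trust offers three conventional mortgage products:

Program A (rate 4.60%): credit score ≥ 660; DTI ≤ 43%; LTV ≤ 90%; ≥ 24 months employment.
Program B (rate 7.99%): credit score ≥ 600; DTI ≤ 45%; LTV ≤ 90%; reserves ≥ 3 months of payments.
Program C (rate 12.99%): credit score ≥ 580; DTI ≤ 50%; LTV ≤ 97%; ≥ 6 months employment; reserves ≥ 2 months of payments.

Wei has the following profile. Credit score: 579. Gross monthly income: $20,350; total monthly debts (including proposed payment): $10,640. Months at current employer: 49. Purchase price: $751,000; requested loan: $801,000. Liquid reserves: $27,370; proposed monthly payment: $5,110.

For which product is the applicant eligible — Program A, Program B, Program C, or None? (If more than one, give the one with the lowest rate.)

None

DTI = 10,640/20,350 = 52.3%.
LTV = 801,000/751,000 = 106.7%.
Reserves = 27,370/5,110 = 5.4 months.
Program A: score 579 < 660; DTI 52.3% > 43%; LTV 106.7% > 90%; employment 49 ≥ 24 mo → does not qualify.
Program B: score 579 < 600; DTI 52.3% > 45%; LTV 106.7% > 90%; reserves 5.4 ≥ 3 mo → does not qualify.
Program C: score 579 < 580; DTI 52.3% > 50%; LTV 106.7% > 97%; employment 49 ≥ 6 mo; reserves 5.4 ≥ 2 mo → does not qualify.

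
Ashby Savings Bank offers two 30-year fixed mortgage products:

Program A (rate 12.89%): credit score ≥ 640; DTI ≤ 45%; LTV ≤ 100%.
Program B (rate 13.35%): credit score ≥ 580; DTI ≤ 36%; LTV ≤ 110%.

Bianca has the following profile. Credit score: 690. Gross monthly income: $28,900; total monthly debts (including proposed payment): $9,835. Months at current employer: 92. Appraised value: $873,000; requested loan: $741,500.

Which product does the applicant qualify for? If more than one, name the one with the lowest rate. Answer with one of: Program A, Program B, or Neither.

DTI = 9,835/28,900 = 34%.
LTV = 741,500/873,000 = 84.9%.
Program A: score 690 ≥ 640; DTI 34% ≤ 45%; LTV 84.9% ≤ 100% → qualifies.
Program B: score 690 ≥ 580; DTI 34% ≤ 36%; LTV 84.9% ≤ 110% → qualifies.
Qualifying: Program A, Program B. Lowest rate is 12.89% → Program A.

Program A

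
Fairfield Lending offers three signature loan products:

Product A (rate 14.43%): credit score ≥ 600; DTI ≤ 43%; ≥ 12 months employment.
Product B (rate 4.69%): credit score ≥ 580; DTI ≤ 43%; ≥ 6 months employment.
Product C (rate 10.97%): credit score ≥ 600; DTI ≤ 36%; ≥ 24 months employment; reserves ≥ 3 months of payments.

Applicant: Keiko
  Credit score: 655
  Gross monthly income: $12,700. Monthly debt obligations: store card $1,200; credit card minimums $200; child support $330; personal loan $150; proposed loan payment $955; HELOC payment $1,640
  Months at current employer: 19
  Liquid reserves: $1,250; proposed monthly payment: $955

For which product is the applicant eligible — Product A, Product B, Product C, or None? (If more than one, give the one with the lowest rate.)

Total debts = (1,200 + 200 + 330 + 150 + 955 + 1,640) = 4,475; DTI = 4,475/12,700 = 35.2%.
Reserves = 1,250/955 = 1.3 months.
Product A: score 655 ≥ 600; DTI 35.2% ≤ 43%; employment 19 ≥ 12 mo → qualifies.
Product B: score 655 ≥ 580; DTI 35.2% ≤ 43%; employment 19 ≥ 6 mo → qualifies.
Product C: score 655 ≥ 600; DTI 35.2% ≤ 36%; employment 19 < 24 mo; reserves 1.3 < 3 mo → does not qualify.
Qualifying: Product A, Product B. Lowest rate is 4.69% → Product B.

Product B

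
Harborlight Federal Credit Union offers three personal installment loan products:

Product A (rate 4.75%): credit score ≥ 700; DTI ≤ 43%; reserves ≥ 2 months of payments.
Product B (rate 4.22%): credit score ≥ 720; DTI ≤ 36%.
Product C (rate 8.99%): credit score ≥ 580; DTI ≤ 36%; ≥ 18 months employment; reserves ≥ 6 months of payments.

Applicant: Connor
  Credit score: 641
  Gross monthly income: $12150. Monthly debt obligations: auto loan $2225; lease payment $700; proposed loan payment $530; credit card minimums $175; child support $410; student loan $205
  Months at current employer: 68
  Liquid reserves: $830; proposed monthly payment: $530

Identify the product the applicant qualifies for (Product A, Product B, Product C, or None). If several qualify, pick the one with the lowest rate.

Total debts = (2,225 + 700 + 530 + 175 + 410 + 205) = 4,245; DTI = 4,245/12,150 = 34.9%.
Reserves = 830/530 = 1.6 months.
Product A: score 641 < 700; DTI 34.9% ≤ 43%; reserves 1.6 < 2 mo → does not qualify.
Product B: score 641 < 720; DTI 34.9% ≤ 36% → does not qualify.
Product C: score 641 ≥ 580; DTI 34.9% ≤ 36%; employment 68 ≥ 18 mo; reserves 1.6 < 6 mo → does not qualify.

None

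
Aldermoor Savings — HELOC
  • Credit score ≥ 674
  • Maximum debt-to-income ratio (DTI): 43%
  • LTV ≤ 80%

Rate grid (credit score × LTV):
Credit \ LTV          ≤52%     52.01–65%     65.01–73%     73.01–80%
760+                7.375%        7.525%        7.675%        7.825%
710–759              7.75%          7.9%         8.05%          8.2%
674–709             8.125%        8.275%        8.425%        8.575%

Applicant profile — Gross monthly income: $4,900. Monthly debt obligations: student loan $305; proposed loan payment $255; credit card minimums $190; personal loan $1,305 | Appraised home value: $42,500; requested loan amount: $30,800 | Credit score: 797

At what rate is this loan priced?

Credit score 797 ≥ 674; Total monthly debts = (305 + 255 + 190 + 1,305) = 2,055. Debt-to-income = 2,055/4,900 = 41.9% — meets 43% limit
LTV: 30,800 ÷ 42,500 = 72.5%, within 80% cap
Credit 797 → row 760+; LTV 72.5% → column 65.01–73%. Grid cell → 7.675%.

7.675%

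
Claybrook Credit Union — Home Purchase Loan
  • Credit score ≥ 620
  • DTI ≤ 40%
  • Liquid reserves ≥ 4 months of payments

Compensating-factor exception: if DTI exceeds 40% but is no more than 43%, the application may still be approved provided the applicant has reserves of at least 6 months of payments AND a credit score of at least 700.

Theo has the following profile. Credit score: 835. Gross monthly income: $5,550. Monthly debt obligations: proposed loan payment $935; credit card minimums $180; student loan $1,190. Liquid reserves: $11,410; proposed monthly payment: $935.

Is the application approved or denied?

Approved

Credit score 835 ≥ 620 (meets base)
Total debts = (935 + 180 + 1,190) = 2,305. DTI = 2,305/5,550 = 41.5% > 40% — standard DTI limit exceeded.
Reserves = 11,410/935 = 12.2 months ≥ 4
DTI 41.5% is within the 40%–43% exception band; checking compensating factors.
Reserves 12.2 ≥ 6 months; credit score 835 ≥ 700.
Both override conditions satisfied; DTI exception granted.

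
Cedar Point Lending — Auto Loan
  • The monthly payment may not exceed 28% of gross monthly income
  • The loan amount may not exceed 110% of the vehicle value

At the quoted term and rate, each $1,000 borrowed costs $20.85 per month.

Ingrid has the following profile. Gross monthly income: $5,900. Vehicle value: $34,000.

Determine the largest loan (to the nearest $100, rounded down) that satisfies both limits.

$37,400

Payment cap: 28% × $5,900 = $1,652/month.
At $20.85 per $1,000, that supports 1,652/20.85 × 1,000 ≈ $79,232 → $79,200.
LTV cap: 110% × $34,000 = $37,400 → $37,400.
Binding constraint: loan-to-value.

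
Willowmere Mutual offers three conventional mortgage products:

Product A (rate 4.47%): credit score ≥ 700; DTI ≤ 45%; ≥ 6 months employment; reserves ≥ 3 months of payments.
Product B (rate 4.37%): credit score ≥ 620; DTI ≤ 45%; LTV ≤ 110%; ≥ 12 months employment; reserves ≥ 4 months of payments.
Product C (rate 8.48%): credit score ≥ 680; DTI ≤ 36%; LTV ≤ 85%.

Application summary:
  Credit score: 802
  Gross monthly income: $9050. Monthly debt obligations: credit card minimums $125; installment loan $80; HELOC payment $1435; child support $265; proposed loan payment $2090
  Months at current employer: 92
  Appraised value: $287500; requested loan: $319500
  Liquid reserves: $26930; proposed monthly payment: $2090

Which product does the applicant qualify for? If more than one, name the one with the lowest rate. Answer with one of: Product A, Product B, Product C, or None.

Total debts = (125 + 80 + 1,435 + 265 + 2,090) = 3,995; DTI = 3,995/9,050 = 44.1%.
LTV = 319,500/287,500 = 111.1%.
Reserves = 26,930/2,090 = 12.9 months.
Product A: score 802 ≥ 700; DTI 44.1% ≤ 45%; employment 92 ≥ 6 mo; reserves 12.9 ≥ 3 mo → qualifies.
Product B: score 802 ≥ 620; DTI 44.1% ≤ 45%; LTV 111.1% > 110%; employment 92 ≥ 12 mo; reserves 12.9 ≥ 4 mo → does not qualify.
Product C: score 802 ≥ 680; DTI 44.1% > 36%; LTV 111.1% > 85% → does not qualify.

Product A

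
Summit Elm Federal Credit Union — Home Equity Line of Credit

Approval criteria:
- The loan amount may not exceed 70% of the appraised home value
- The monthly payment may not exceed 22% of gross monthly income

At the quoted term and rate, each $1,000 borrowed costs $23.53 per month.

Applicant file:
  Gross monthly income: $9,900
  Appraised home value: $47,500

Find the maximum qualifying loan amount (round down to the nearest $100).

Payment cap: 22% × $9,900 = $2,178/month.
At $23.53 per $1,000, that supports 2,178/23.53 × 1,000 ≈ $92,562 → $92,500.
LTV cap: 70% × $47,500 = $33,250 → $33,200.
Binding constraint: loan-to-value.

$33,200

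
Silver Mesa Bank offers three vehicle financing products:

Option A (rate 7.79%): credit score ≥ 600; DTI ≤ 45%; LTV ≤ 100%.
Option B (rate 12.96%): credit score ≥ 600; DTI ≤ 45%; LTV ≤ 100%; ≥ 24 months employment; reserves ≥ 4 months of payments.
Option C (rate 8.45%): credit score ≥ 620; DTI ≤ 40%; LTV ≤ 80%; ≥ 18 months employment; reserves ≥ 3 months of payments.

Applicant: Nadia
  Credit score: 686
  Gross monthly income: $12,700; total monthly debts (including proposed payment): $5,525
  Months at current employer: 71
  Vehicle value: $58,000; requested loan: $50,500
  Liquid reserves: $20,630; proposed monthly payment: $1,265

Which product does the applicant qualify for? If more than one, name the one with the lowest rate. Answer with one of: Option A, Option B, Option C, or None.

Option A

DTI = 5,525/12,700 = 43.5%.
LTV = 50,500/58,000 = 87.1%.
Reserves = 20,630/1,265 = 16.3 months.
Option A: score 686 ≥ 600; DTI 43.5% ≤ 45%; LTV 87.1% ≤ 100% → qualifies.
Option B: score 686 ≥ 600; DTI 43.5% ≤ 45%; LTV 87.1% ≤ 100%; employment 71 ≥ 24 mo; reserves 16.3 ≥ 4 mo → qualifies.
Option C: score 686 ≥ 620; DTI 43.5% > 40%; LTV 87.1% > 80%; employment 71 ≥ 18 mo; reserves 16.3 ≥ 3 mo → does not qualify.
Qualifying: Option A, Option B. Lowest rate is 7.79% → Option A.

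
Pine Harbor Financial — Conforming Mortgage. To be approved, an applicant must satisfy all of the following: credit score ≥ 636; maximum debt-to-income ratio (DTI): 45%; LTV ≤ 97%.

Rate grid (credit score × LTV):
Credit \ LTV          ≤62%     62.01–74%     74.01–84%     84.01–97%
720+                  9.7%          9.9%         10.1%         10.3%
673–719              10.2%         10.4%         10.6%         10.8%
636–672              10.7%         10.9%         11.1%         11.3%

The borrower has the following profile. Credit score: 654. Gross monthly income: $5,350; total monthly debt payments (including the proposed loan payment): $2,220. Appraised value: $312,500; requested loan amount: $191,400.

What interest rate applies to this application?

Credit score 654 ≥ 636; Debt-to-income = 2,220/5,350 = 41.5% — meets 45% limit
Loan-to-value = 191,400/312,500 = 61.2% — pass (97% max)
Credit 654 → row 636–672; LTV 61.2% → column ≤62%. Grid cell → 10.7%.

10.7%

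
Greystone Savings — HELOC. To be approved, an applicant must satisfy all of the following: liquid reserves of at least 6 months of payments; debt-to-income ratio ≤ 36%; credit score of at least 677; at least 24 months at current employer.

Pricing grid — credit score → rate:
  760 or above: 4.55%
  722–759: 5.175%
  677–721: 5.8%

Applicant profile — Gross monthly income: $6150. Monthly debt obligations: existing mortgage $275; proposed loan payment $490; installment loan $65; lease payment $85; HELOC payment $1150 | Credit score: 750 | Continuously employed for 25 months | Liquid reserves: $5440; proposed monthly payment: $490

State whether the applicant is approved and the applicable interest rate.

Credit score 750 ≥ 677 (meets minimum)
Reserves: 5,440 ÷ 490 = 11.1 months (meets 6-month minimum)
Total monthly debts = (275 + 490 + 65 + 85 + 1,150) = 2,065. DTI: 2,065 ÷ 6,150 = 33.6%, within the 36% cap
Employment 25 ≥ 24 months
All requirements met. Score 750 falls in the 722–759 tier → 5.175%.

Approved at 5.175%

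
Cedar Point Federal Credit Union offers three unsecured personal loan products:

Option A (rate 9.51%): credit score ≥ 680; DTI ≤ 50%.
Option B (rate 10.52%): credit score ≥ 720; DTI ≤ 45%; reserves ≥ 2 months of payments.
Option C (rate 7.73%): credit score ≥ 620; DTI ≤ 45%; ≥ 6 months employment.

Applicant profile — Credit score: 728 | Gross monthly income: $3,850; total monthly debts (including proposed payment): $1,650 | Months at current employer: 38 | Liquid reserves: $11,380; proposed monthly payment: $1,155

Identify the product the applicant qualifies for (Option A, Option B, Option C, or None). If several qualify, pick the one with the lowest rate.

DTI = 1,650/3,850 = 42.9%.
Reserves = 11,380/1,155 = 9.9 months.
Option A: score 728 ≥ 680; DTI 42.9% ≤ 50% → qualifies.
Option B: score 728 ≥ 720; DTI 42.9% ≤ 45%; reserves 9.9 ≥ 2 mo → qualifies.
Option C: score 728 ≥ 620; DTI 42.9% ≤ 45%; employment 38 ≥ 6 mo → qualifies.
Qualifying: Option A, Option B, Option C. Lowest rate is 7.73% → Option C.

Option C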